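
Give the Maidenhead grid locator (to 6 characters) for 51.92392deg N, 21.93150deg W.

Add 180° to longitude and 90° to latitude: 158.0685, 141.9239.
Field: 158.0685/20 → 7 → H, 141.9239/10 → 14 → O; chars HO.
Square: 18.0685/2 → 9, 1.9239/1 → 1; chars 91.
Subsquare: 0.0685/0.0833333 → 0 → a, 0.9239/0.0416667 → 22 → w; chars aw.

HO91aw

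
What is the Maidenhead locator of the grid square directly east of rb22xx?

RB32ax

Longitude subsquare x = 23; +1 → 24, wraps to 0 = a, carry into square.
Longitude square 2; +1 → 3.
The latitude characters are unchanged.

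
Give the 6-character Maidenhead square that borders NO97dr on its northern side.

NO97ds

Latitude subsquare r = 17; +1 → 18 = s.
The longitude characters are unchanged.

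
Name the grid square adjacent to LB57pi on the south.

LB57ph

Latitude subsquare i = 8; −1 → 7 = h.
The longitude characters are unchanged.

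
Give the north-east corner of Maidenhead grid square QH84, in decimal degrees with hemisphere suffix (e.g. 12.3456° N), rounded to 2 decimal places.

Field Q=16, H=7: +16·20° lon, +7·10° lat → SW at lon 140°, lat -20°.
Square 8, 4: +8·2° lon, +4·1° lat → SW at lon 156°, lat -16°.
Cell spans 2° lon × 1° lat. NE corner is SW corner plus one full cell.
latitude 15.00° S, longitude 158.00° E.

15.00° S, 158.00° E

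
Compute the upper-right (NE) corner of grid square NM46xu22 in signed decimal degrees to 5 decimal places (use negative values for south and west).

36.84583, 89.94167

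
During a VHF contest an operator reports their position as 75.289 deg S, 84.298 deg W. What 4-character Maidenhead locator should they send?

EB74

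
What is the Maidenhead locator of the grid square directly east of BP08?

BP18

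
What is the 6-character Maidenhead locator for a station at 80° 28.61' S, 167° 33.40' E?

RA39sm

Offset from 180°W / 90°S: lon 347.5567°, lat 9.5232°.
Field (20°×10°, letters A–R): 347.5567/20 → 17 → R, 9.5232/10 → 0 → A; chars RA.
Square (2°×1°, digits 0–9): 7.5567/2 → 3, 9.5232/1 → 9; chars 39.
Subsquare (5′×2.5′, letters a–x): 1.5567/0.0833333 → 18 → s, 0.5232/0.0416667 → 12 → m; chars sm.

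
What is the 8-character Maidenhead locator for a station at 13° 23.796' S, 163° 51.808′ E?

Shift to the Maidenhead origin (180°W, 90°S): lon 343.86347, lat 76.60340.
Field: 343.86347/20 → 17 → R, 76.60340/10 → 7 → H; chars RH.
Square: 3.86347/2 → 1, 6.60340/1 → 6; chars 16.
Subsquare: 1.86347/0.0833333 → 22 → w, 0.60340/0.0416667 → 14 → o; chars wo.
Extended square: 0.03013/0.00833333 → 3, 0.02007/0.00416667 → 4; chars 34.

RH16wo34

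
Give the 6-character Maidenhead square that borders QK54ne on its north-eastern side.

QK54of

Longitude subsquare n = 13; +1 → 14 = o.
Latitude subsquare e = 4; +1 → 5 = f.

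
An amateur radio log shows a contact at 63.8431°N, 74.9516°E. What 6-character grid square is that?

MP73lu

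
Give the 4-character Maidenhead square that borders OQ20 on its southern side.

Latitude square 0; −1 → -1, wraps to 9, carry into field.
Latitude field Q = 16; −1 → 15 = P.
The longitude characters are unchanged.

OP29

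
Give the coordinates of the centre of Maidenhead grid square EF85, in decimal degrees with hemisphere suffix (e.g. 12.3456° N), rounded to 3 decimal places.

34.500° S, 83.000° W

Field E=4, F=5: +4·20° lon, +5·10° lat → SW at lon -100°, lat -40°.
Square 8, 5: +8·2° lon, +5·1° lat → SW at lon -84°, lat -35°.
Cell spans 2° lon × 1° lat. Centre is SW corner plus half of each.
latitude 34.500° S, longitude 83.000° W.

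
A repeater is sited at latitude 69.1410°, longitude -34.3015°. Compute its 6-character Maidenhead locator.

HP29ud

Offset from 180°W / 90°S: lon 145.6985°, lat 159.1410°.
Field: 145.6985/20 → 7 → H, 159.1410/10 → 15 → P; chars HP.
Square: 5.6985/2 → 2, 9.1410/1 → 9; chars 29.
Subsquare: 1.6985/0.0833333 → 20 → u, 0.1410/0.0416667 → 3 → d; chars ud.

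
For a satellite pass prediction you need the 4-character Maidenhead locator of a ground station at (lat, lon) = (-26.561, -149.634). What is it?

BG53

Add 180° to longitude and 90° to latitude: 30.37, 63.44.
Field: lon ⌊30.37/20⌋ = 1 → B; lat ⌊63.44/10⌋ = 6 → G.
Square: lon ⌊10.37/2⌋ = 5; lat ⌊3.44/1⌋ = 3.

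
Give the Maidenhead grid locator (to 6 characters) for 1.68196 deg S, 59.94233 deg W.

Offset from 180°W / 90°S: lon 120.0577°, lat 88.3180°.
Field: 120.0577/20 → 6 → G, 88.3180/10 → 8 → I; chars GI.
Square: 0.0577/2 → 0, 8.3180/1 → 8; chars 08.
Subsquare: 0.0577/0.0833333 → 0 → a, 0.3180/0.0416667 → 7 → h; chars ah.

GI08ah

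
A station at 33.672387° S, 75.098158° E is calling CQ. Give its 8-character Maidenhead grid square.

MF76nh18

Shift to the Maidenhead origin (180°W, 90°S): lon 255.09816, lat 56.32761.
Field (20°×10°, letters A–R): lon ⌊255.09816/20⌋ = 12 → M; lat ⌊56.32761/10⌋ = 5 → F.
Square (2°×1°, digits 0–9): lon ⌊15.09816/2⌋ = 7; lat ⌊6.32761/1⌋ = 6.
Subsquare (5′×2.5′, letters a–x): lon ⌊1.09816/0.0833333⌋ = 13 → n; lat ⌊0.32761/0.0416667⌋ = 7 → h.
Extended square (30″×15″, digits 0–9): lon ⌊0.01482/0.00833333⌋ = 1; lat ⌊0.03595/0.00416667⌋ = 8.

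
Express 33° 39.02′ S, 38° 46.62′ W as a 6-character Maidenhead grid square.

Add 180° to longitude and 90° to latitude: 141.2230, 56.3497.
Field: lon ⌊141.2230/20⌋ = 7 → H; lat ⌊56.3497/10⌋ = 5 → F.
Square: lon ⌊1.2230/2⌋ = 0; lat ⌊6.3497/1⌋ = 6.
Subsquare: lon ⌊1.2230/0.0833333⌋ = 14 → o; lat ⌊0.3497/0.0416667⌋ = 8 → i.

HF06oi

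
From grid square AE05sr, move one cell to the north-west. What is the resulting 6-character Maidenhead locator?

Longitude subsquare s = 18; −1 → 17 = r.
Latitude subsquare r = 17; +1 → 18 = s.

AE05rs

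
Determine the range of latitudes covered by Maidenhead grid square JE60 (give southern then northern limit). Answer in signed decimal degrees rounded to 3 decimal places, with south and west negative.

Field J=9, E=4: +9·20° lon, +4·10° lat → SW at lon 0°, lat -50°.
Square 6, 0: +6·2° lon, +0·1° lat → SW at lon 12°, lat -50°.
Cell spans 2° lon × 1° lat.
south -50.000, north -49.000.

-50.000, -49.000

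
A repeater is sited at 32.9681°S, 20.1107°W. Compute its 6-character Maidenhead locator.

HF97wa

Shift to the Maidenhead origin (180°W, 90°S): lon 159.8893, lat 57.0319.
Field: lon ⌊159.8893/20⌋ = 7 → H; lat ⌊57.0319/10⌋ = 5 → F.
Square: lon ⌊19.8893/2⌋ = 9; lat ⌊7.0319/1⌋ = 7.
Subsquare: lon ⌊1.8893/0.0833333⌋ = 22 → w; lat ⌊0.0319/0.0416667⌋ = 0 → a.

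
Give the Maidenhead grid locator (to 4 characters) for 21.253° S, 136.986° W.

CG18

Add 180° to longitude and 90° to latitude: 43.01, 68.75.
Field: 43.01/20 → 2 → C, 68.75/10 → 6 → G; chars CG.
Square: 3.01/2 → 1, 8.75/1 → 8; chars 18.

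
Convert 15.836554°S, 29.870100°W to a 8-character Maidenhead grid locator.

Shift to the Maidenhead origin (180°W, 90°S): lon 150.12990, lat 74.16345.
Field (20°×10°, letters A–R): lon ⌊150.12990/20⌋ = 7 → H; lat ⌊74.16345/10⌋ = 7 → H.
Square (2°×1°, digits 0–9): lon ⌊10.12990/2⌋ = 5; lat ⌊4.16345/1⌋ = 4.
Subsquare (5′×2.5′, letters a–x): lon ⌊0.12990/0.0833333⌋ = 1 → b; lat ⌊0.16345/0.0416667⌋ = 3 → d.
Extended square (30″×15″, digits 0–9): lon ⌊0.04657/0.00833333⌋ = 5; lat ⌊0.03845/0.00416667⌋ = 9.

HH54bd59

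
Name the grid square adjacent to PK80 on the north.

Latitude square 0; +1 → 1.
The longitude characters are unchanged.

PK81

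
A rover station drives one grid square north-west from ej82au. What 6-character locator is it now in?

Longitude subsquare a = 0; −1 → -1, wraps to 23 = x, carry into square.
Longitude square 8; −1 → 7.
Latitude subsquare u = 20; +1 → 21 = v.

EJ72xv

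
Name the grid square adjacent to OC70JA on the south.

OB79jx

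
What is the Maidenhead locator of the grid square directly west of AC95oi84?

Longitude extended square 8; −1 → 7.
The latitude characters are unchanged.

AC95oi74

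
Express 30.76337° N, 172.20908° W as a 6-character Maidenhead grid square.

AM30vs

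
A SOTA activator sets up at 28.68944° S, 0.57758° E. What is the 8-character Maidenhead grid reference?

JG01gh94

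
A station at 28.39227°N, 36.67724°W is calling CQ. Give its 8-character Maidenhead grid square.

HL18pj84

Offset from 180°W / 90°S: lon 143.32276°, lat 118.39227°.
Field: lon ⌊143.32276/20⌋ = 7 → H; lat ⌊118.39227/10⌋ = 11 → L.
Square: lon ⌊3.32276/2⌋ = 1; lat ⌊8.39227/1⌋ = 8.
Subsquare: lon ⌊1.32276/0.0833333⌋ = 15 → p; lat ⌊0.39227/0.0416667⌋ = 9 → j.
Extended square: lon ⌊0.07276/0.00833333⌋ = 8; lat ⌊0.01727/0.00416667⌋ = 4.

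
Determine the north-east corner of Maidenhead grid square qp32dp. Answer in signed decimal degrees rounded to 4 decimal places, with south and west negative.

62.6667, 146.3333

Field Q=16, P=15: +16·20° lon, +15·10° lat → SW at lon 140°, lat 60°.
Square 3, 2: +3·2° lon, +2·1° lat → SW at lon 146°, lat 62°.
Subsquare d=3, p=15: +3·0.0833333° lon, +15·0.0416667° lat → SW at lon 146.25°, lat 62.625°.
Cell spans 0.0833333° lon × 0.0416667° lat. NE corner is SW corner plus one full cell.
latitude 62.6667, longitude 146.3333.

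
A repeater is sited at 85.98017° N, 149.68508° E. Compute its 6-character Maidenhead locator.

QR45ux

Shift to the Maidenhead origin (180°W, 90°S): lon 329.6851, lat 175.9802.
Field: lon ⌊329.6851/20⌋ = 16 → Q; lat ⌊175.9802/10⌋ = 17 → R.
Square: lon ⌊9.6851/2⌋ = 4; lat ⌊5.9802/1⌋ = 5.
Subsquare: lon ⌊1.6851/0.0833333⌋ = 20 → u; lat ⌊0.9802/0.0416667⌋ = 23 → x.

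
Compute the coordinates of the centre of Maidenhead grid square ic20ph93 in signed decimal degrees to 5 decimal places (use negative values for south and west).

Field I=8, C=2: +8·20° lon, +2·10° lat → SW at lon -20°, lat -70°.
Square 2, 0: +2·2° lon, +0·1° lat → SW at lon -16°, lat -70°.
Subsquare p=15, h=7: +15·0.0833333° lon, +7·0.0416667° lat → SW at lon -14.75°, lat -69.7083°.
Extended square 9, 3: +9·0.00833333° lon, +3·0.00416667° lat → SW at lon -14.675°, lat -69.6958°.
Cell spans 0.00833333° lon × 0.00416667° lat. Centre is SW corner plus half of each.
latitude -69.69375, longitude -14.67083.

-69.69375, -14.67083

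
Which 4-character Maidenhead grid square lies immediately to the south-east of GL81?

Longitude square 8; +1 → 9.
Latitude square 1; −1 → 0.

GL90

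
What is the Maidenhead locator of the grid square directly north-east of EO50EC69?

EO50ed70

Longitude extended square 6; +1 → 7.
Latitude extended square 9; +1 → 10, wraps to 0, carry into subsquare.
Latitude subsquare c = 2; +1 → 3 = d.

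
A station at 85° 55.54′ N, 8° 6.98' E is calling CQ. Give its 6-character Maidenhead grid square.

Add 180° to longitude and 90° to latitude: 188.1163, 175.9257.
Field: 188.1163/20 → 9 → J, 175.9257/10 → 17 → R; chars JR.
Square: 8.1163/2 → 4, 5.9257/1 → 5; chars 45.
Subsquare: 0.1163/0.0833333 → 1 → b, 0.9257/0.0416667 → 22 → w; chars bw.

JR45bw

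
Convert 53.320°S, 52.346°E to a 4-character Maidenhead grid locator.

Offset from 180°W / 90°S: lon 232.35°, lat 36.68°.
Field: 232.35/20 → 11 → L, 36.68/10 → 3 → D; chars LD.
Square: 12.35/2 → 6, 6.68/1 → 6; chars 66.

LD66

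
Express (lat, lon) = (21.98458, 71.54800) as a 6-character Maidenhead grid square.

ML51sx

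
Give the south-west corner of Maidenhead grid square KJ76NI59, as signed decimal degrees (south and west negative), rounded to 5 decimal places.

6.37083, 35.12500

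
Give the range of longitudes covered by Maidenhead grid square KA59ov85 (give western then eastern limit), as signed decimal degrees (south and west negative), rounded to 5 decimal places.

31.23333, 31.24167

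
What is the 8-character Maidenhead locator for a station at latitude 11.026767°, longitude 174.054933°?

RK71aa66

Add 180° to longitude and 90° to latitude: 354.05493, 101.02677.
Field: 354.05493/20 → 17 → R, 101.02677/10 → 10 → K; chars RK.
Square: 14.05493/2 → 7, 1.02677/1 → 1; chars 71.
Subsquare: 0.05493/0.0833333 → 0 → a, 0.02677/0.0416667 → 0 → a; chars aa.
Extended square: 0.05493/0.00833333 → 6, 0.02677/0.00416667 → 6; chars 66.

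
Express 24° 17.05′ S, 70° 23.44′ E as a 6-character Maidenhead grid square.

Offset from 180°W / 90°S: lon 250.3907°, lat 65.7158°.
Field: 250.3907/20 → 12 → M, 65.7158/10 → 6 → G; chars MG.
Square: 10.3907/2 → 5, 5.7158/1 → 5; chars 55.
Subsquare: 0.3907/0.0833333 → 4 → e, 0.7158/0.0416667 → 17 → r; chars er.

MG55er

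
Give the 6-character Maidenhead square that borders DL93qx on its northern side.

DL94qa

Latitude subsquare x = 23; +1 → 24, wraps to 0 = a, carry into square.
Latitude square 3; +1 → 4.
The longitude characters are unchanged.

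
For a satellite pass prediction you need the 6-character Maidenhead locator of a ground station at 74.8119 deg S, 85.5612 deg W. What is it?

EB75fe

Offset from 180°W / 90°S: lon 94.4388°, lat 15.1881°.
Field: 94.4388/20 → 4 → E, 15.1881/10 → 1 → B; chars EB.
Square: 14.4388/2 → 7, 5.1881/1 → 5; chars 75.
Subsquare: 0.4388/0.0833333 → 5 → f, 0.1881/0.0416667 → 4 → e; chars fe.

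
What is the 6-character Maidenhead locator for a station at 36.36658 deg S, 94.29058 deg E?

Shift to the Maidenhead origin (180°W, 90°S): lon 274.2906, lat 53.6334.
Field (20°×10°, letters A–R): lon ⌊274.2906/20⌋ = 13 → N; lat ⌊53.6334/10⌋ = 5 → F.
Square (2°×1°, digits 0–9): lon ⌊14.2906/2⌋ = 7; lat ⌊3.6334/1⌋ = 3.
Subsquare (5′×2.5′, letters a–x): lon ⌊0.2906/0.0833333⌋ = 3 → d; lat ⌊0.6334/0.0416667⌋ = 15 → p.

NF73dp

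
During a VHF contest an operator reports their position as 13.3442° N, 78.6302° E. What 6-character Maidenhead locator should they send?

MK93hi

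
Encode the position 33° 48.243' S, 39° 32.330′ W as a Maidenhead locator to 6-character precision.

Shift to the Maidenhead origin (180°W, 90°S): lon 140.4612, lat 56.1960.
Field: lon ⌊140.4612/20⌋ = 7 → H; lat ⌊56.1960/10⌋ = 5 → F.
Square: lon ⌊0.4612/2⌋ = 0; lat ⌊6.1960/1⌋ = 6.
Subsquare: lon ⌊0.4612/0.0833333⌋ = 5 → f; lat ⌊0.1960/0.0416667⌋ = 4 → e.

HF06fe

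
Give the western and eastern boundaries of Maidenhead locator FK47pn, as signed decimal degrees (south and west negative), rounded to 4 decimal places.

-70.7500, -70.6667

Field F=5, K=10: +5·20° lon, +10·10° lat → SW at lon -80°, lat 10°.
Square 4, 7: +4·2° lon, +7·1° lat → SW at lon -72°, lat 17°.
Subsquare p=15, n=13: +15·0.0833333° lon, +13·0.0416667° lat → SW at lon -70.75°, lat 17.5417°.
Cell spans 0.0833333° lon × 0.0416667° lat.
west -70.7500, east -70.6667.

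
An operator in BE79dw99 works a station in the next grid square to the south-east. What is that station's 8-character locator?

Longitude extended square 9; +1 → 10, wraps to 0, carry into subsquare.
Longitude subsquare d = 3; +1 → 4 = e.
Latitude extended square 9; −1 → 8.

BE79ew08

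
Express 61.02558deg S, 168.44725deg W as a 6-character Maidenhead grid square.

Shift to the Maidenhead origin (180°W, 90°S): lon 11.5528, lat 28.9744.
Field: lon ⌊11.5528/20⌋ = 0 → A; lat ⌊28.9744/10⌋ = 2 → C.
Square: lon ⌊11.5528/2⌋ = 5; lat ⌊8.9744/1⌋ = 8.
Subsquare: lon ⌊1.5528/0.0833333⌋ = 18 → s; lat ⌊0.9744/0.0416667⌋ = 23 → x.

AC58sx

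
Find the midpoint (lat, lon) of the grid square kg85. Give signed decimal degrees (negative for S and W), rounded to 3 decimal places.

-24.500, 37.000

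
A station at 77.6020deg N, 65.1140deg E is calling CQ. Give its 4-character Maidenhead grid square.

Offset from 180°W / 90°S: lon 245.11°, lat 167.60°.
Field: lon ⌊245.11/20⌋ = 12 → M; lat ⌊167.60/10⌋ = 16 → Q.
Square: lon ⌊5.11/2⌋ = 2; lat ⌊7.60/1⌋ = 7.

MQ27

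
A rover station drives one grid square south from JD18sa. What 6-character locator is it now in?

Latitude subsquare a = 0; −1 → -1, wraps to 23 = x, carry into square.
Latitude square 8; −1 → 7.
The longitude characters are unchanged.

JD17sx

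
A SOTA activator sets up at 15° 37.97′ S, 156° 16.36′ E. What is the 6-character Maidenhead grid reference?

Shift to the Maidenhead origin (180°W, 90°S): lon 336.2727, lat 74.3672.
Field: 336.2727/20 → 16 → Q, 74.3672/10 → 7 → H; chars QH.
Square: 16.2727/2 → 8, 4.3672/1 → 4; chars 84.
Subsquare: 0.2727/0.0833333 → 3 → d, 0.3672/0.0416667 → 8 → i; chars di.

QH84di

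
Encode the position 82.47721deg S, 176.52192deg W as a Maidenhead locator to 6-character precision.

AA17rm

Offset from 180°W / 90°S: lon 3.4781°, lat 7.5228°.
Field: lon ⌊3.4781/20⌋ = 0 → A; lat ⌊7.5228/10⌋ = 0 → A.
Square: lon ⌊3.4781/2⌋ = 1; lat ⌊7.5228/1⌋ = 7.
Subsquare: lon ⌊1.4781/0.0833333⌋ = 17 → r; lat ⌊0.5228/0.0416667⌋ = 12 → m.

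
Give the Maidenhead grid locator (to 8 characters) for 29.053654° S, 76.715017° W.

FG10pw47

Add 180° to longitude and 90° to latitude: 103.28498, 60.94635.
Field (20°×10°, letters A–R): 103.28498/20 → 5 → F, 60.94635/10 → 6 → G; chars FG.
Square (2°×1°, digits 0–9): 3.28498/2 → 1, 0.94635/1 → 0; chars 10.
Subsquare (5′×2.5′, letters a–x): 1.28498/0.0833333 → 15 → p, 0.94635/0.0416667 → 22 → w; chars pw.
Extended square (30″×15″, digits 0–9): 0.03498/0.00833333 → 4, 0.02968/0.00416667 → 7; chars 47.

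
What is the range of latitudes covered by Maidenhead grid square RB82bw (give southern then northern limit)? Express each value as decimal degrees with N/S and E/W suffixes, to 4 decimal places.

77.0833° S, 77.0417° S

Field R=17, B=1: +17·20° lon, +1·10° lat → SW at lon 160°, lat -80°.
Square 8, 2: +8·2° lon, +2·1° lat → SW at lon 176°, lat -78°.
Subsquare b=1, w=22: +1·0.0833333° lon, +22·0.0416667° lat → SW at lon 176.083°, lat -77.0833°.
Cell spans 0.0833333° lon × 0.0416667° lat.
south 77.0833° S, north 77.0417° S.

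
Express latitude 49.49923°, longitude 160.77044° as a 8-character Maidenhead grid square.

Offset from 180°W / 90°S: lon 340.77044°, lat 139.49923°.
Field: lon ⌊340.77044/20⌋ = 17 → R; lat ⌊139.49923/10⌋ = 13 → N.
Square: lon ⌊0.77044/2⌋ = 0; lat ⌊9.49923/1⌋ = 9.
Subsquare: lon ⌊0.77044/0.0833333⌋ = 9 → j; lat ⌊0.49923/0.0416667⌋ = 11 → l.
Extended square: lon ⌊0.02044/0.00833333⌋ = 2; lat ⌊0.04090/0.00416667⌋ = 9.

RN09jl29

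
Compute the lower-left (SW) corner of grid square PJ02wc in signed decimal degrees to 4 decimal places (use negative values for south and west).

2.0833, 121.8333

Field P=15, J=9: +15·20° lon, +9·10° lat → SW at lon 120°, lat 0°.
Square 0, 2: +0·2° lon, +2·1° lat → SW at lon 120°, lat 2°.
Subsquare w=22, c=2: +22·0.0833333° lon, +2·0.0416667° lat → SW at lon 121.833°, lat 2.08333°.
latitude 2.0833, longitude 121.8333.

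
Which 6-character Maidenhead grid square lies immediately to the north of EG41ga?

EG41gb

Latitude subsquare a = 0; +1 → 1 = b.
The longitude characters are unchanged.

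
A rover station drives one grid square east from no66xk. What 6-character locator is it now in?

NO76ak

Longitude subsquare x = 23; +1 → 24, wraps to 0 = a, carry into square.
Longitude square 6; +1 → 7.
The latitude characters are unchanged.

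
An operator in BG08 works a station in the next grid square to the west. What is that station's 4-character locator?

Longitude square 0; −1 → -1, wraps to 9, carry into field.
Longitude field B = 1; −1 → 0 = A.
The latitude characters are unchanged.

AG98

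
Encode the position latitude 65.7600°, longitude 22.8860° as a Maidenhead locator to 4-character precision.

KP15

Offset from 180°W / 90°S: lon 202.89°, lat 155.76°.
Field: 202.89/20 → 10 → K, 155.76/10 → 15 → P; chars KP.
Square: 2.89/2 → 1, 5.76/1 → 5; chars 15.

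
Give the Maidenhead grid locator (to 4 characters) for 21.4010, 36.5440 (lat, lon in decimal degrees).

KL81

Offset from 180°W / 90°S: lon 216.54°, lat 111.40°.
Field: 216.54/20 → 10 → K, 111.40/10 → 11 → L; chars KL.
Square: 16.54/2 → 8, 1.40/1 → 1; chars 81.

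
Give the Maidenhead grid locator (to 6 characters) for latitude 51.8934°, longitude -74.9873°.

FO21mv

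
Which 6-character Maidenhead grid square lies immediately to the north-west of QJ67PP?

QJ67oq

Longitude subsquare p = 15; −1 → 14 = o.
Latitude subsquare p = 15; +1 → 16 = q.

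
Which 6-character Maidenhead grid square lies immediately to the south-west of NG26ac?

NG16xb

Longitude subsquare a = 0; −1 → -1, wraps to 23 = x, carry into square.
Longitude square 2; −1 → 1.
Latitude subsquare c = 2; −1 → 1 = b.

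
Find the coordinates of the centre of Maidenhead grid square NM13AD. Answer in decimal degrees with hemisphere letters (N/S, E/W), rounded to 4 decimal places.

Field N=13, M=12: +13·20° lon, +12·10° lat → SW at lon 80°, lat 30°.
Square 1, 3: +1·2° lon, +3·1° lat → SW at lon 82°, lat 33°.
Subsquare a=0, d=3: +0·0.0833333° lon, +3·0.0416667° lat → SW at lon 82°, lat 33.125°.
Cell spans 0.0833333° lon × 0.0416667° lat. Centre is SW corner plus half of each.
latitude 33.1458° N, longitude 82.0417° E.

33.1458° N, 82.0417° E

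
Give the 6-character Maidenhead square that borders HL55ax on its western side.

Longitude subsquare a = 0; −1 → -1, wraps to 23 = x, carry into square.
Longitude square 5; −1 → 4.
The latitude characters are unchanged.

HL45xx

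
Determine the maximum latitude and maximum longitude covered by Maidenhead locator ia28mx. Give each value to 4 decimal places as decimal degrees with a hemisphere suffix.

Field I=8, A=0: +8·20° lon, +0·10° lat → SW at lon -20°, lat -90°.
Square 2, 8: +2·2° lon, +8·1° lat → SW at lon -16°, lat -82°.
Subsquare m=12, x=23: +12·0.0833333° lon, +23·0.0416667° lat → SW at lon -15°, lat -81.0417°.
Cell spans 0.0833333° lon × 0.0416667° lat. NE corner is SW corner plus one full cell.
latitude 81.0000° S, longitude 14.9167° W.

81.0000° S, 14.9167° W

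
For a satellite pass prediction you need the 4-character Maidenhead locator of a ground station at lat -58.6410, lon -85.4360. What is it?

ED71

Shift to the Maidenhead origin (180°W, 90°S): lon 94.56, lat 31.36.
Field (20°×10°, letters A–R): 94.56/20 → 4 → E, 31.36/10 → 3 → D; chars ED.
Square (2°×1°, digits 0–9): 14.56/2 → 7, 1.36/1 → 1; chars 71.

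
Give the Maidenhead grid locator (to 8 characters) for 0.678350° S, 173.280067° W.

AI39ih67

Offset from 180°W / 90°S: lon 6.71993°, lat 89.32165°.
Field: 6.71993/20 → 0 → A, 89.32165/10 → 8 → I; chars AI.
Square: 6.71993/2 → 3, 9.32165/1 → 9; chars 39.
Subsquare: 0.71993/0.0833333 → 8 → i, 0.32165/0.0416667 → 7 → h; chars ih.
Extended square: 0.05327/0.00833333 → 6, 0.02998/0.00416667 → 7; chars 67.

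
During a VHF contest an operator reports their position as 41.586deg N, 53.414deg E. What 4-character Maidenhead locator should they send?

Offset from 180°W / 90°S: lon 233.41°, lat 131.59°.
Field: 233.41/20 → 11 → L, 131.59/10 → 13 → N; chars LN.
Square: 13.41/2 → 6, 1.59/1 → 1; chars 61.

LN61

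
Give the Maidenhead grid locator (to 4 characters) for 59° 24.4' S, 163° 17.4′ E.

RD10

Offset from 180°W / 90°S: lon 343.29°, lat 30.59°.
Field (20°×10°, letters A–R): 343.29/20 → 17 → R, 30.59/10 → 3 → D; chars RD.
Square (2°×1°, digits 0–9): 3.29/2 → 1, 0.59/1 → 0; chars 10.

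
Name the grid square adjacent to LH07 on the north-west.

KH98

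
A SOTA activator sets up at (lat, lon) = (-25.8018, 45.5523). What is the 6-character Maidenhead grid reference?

Shift to the Maidenhead origin (180°W, 90°S): lon 225.5523, lat 64.1982.
Field (20°×10°, letters A–R): 225.5523/20 → 11 → L, 64.1982/10 → 6 → G; chars LG.
Square (2°×1°, digits 0–9): 5.5523/2 → 2, 4.1982/1 → 4; chars 24.
Subsquare (5′×2.5′, letters a–x): 1.5523/0.0833333 → 18 → s, 0.1982/0.0416667 → 4 → e; chars se.

LG24se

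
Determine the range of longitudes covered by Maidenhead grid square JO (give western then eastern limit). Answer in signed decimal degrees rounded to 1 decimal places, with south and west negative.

0.0, 20.0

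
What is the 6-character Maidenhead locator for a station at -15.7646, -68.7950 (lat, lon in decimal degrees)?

FH54of

Offset from 180°W / 90°S: lon 111.2050°, lat 74.2354°.
Field (20°×10°, letters A–R): 111.2050/20 → 5 → F, 74.2354/10 → 7 → H; chars FH.
Square (2°×1°, digits 0–9): 11.2050/2 → 5, 4.2354/1 → 4; chars 54.
Subsquare (5′×2.5′, letters a–x): 1.2050/0.0833333 → 14 → o, 0.2354/0.0416667 → 5 → f; chars of.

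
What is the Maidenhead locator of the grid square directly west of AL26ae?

AL16xe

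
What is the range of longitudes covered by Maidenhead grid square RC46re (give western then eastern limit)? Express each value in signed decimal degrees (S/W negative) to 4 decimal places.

169.4167, 169.5000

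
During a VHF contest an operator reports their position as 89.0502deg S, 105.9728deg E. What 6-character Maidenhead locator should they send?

Offset from 180°W / 90°S: lon 285.9728°, lat 0.9498°.
Field: 285.9728/20 → 14 → O, 0.9498/10 → 0 → A; chars OA.
Square: 5.9728/2 → 2, 0.9498/1 → 0; chars 20.
Subsquare: 1.9728/0.0833333 → 23 → x, 0.9498/0.0416667 → 22 → w; chars xw.

OA20xw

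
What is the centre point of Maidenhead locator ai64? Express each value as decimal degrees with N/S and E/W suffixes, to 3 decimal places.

Field A=0, I=8: +0·20° lon, +8·10° lat → SW at lon -180°, lat -10°.
Square 6, 4: +6·2° lon, +4·1° lat → SW at lon -168°, lat -6°.
Cell spans 2° lon × 1° lat. Centre is SW corner plus half of each.
latitude 5.500° S, longitude 167.000° W.

5.500° S, 167.000° W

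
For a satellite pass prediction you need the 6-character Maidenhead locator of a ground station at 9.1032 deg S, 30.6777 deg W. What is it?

HI40pv

Add 180° to longitude and 90° to latitude: 149.3223, 80.8968.
Field: lon ⌊149.3223/20⌋ = 7 → H; lat ⌊80.8968/10⌋ = 8 → I.
Square: lon ⌊9.3223/2⌋ = 4; lat ⌊0.8968/1⌋ = 0.
Subsquare: lon ⌊1.3223/0.0833333⌋ = 15 → p; lat ⌊0.8968/0.0416667⌋ = 21 → v.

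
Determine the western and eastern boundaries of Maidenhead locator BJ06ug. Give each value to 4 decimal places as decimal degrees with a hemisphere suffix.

Field B=1, J=9: +1·20° lon, +9·10° lat → SW at lon -160°, lat 0°.
Square 0, 6: +0·2° lon, +6·1° lat → SW at lon -160°, lat 6°.
Subsquare u=20, g=6: +20·0.0833333° lon, +6·0.0416667° lat → SW at lon -158.333°, lat 6.25°.
Cell spans 0.0833333° lon × 0.0416667° lat.
west 158.3333° W, east 158.2500° W.

158.3333° W, 158.2500° W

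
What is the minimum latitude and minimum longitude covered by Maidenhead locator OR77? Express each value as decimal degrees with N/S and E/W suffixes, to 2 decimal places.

Field O=14, R=17: +14·20° lon, +17·10° lat → SW at lon 100°, lat 80°.
Square 7, 7: +7·2° lon, +7·1° lat → SW at lon 114°, lat 87°.
latitude 87.00° N, longitude 114.00° E.

87.00° N, 114.00° E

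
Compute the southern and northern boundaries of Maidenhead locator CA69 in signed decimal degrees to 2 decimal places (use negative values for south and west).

-81.00, -80.00

Field C=2, A=0: +2·20° lon, +0·10° lat → SW at lon -140°, lat -90°.
Square 6, 9: +6·2° lon, +9·1° lat → SW at lon -128°, lat -81°.
Cell spans 2° lon × 1° lat.
south -81.00, north -80.00.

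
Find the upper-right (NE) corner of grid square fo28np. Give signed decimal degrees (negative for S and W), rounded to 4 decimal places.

58.6667, -74.8333

Field F=5, O=14: +5·20° lon, +14·10° lat → SW at lon -80°, lat 50°.
Square 2, 8: +2·2° lon, +8·1° lat → SW at lon -76°, lat 58°.
Subsquare n=13, p=15: +13·0.0833333° lon, +15·0.0416667° lat → SW at lon -74.9167°, lat 58.625°.
Cell spans 0.0833333° lon × 0.0416667° lat. NE corner is SW corner plus one full cell.
latitude 58.6667, longitude -74.8333.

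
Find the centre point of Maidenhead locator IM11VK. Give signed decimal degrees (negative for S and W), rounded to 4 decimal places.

Field I=8, M=12: +8·20° lon, +12·10° lat → SW at lon -20°, lat 30°.
Square 1, 1: +1·2° lon, +1·1° lat → SW at lon -18°, lat 31°.
Subsquare v=21, k=10: +21·0.0833333° lon, +10·0.0416667° lat → SW at lon -16.25°, lat 31.4167°.
Cell spans 0.0833333° lon × 0.0416667° lat. Centre is SW corner plus half of each.
latitude 31.4375, longitude -16.2083.

31.4375, -16.2083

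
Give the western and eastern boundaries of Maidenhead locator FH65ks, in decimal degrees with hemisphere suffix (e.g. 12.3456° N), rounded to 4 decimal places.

Field F=5, H=7: +5·20° lon, +7·10° lat → SW at lon -80°, lat -20°.
Square 6, 5: +6·2° lon, +5·1° lat → SW at lon -68°, lat -15°.
Subsquare k=10, s=18: +10·0.0833333° lon, +18·0.0416667° lat → SW at lon -67.1667°, lat -14.25°.
Cell spans 0.0833333° lon × 0.0416667° lat.
west 67.1667° W, east 67.0833° W.

67.1667° W, 67.0833° W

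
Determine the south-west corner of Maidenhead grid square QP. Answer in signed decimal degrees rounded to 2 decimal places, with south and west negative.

60.00, 140.00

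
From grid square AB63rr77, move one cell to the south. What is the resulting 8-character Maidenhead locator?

Latitude extended square 7; −1 → 6.
The longitude characters are unchanged.

AB63rr76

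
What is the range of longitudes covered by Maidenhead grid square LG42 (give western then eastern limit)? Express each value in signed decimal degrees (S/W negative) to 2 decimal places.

Field L=11, G=6: +11·20° lon, +6·10° lat → SW at lon 40°, lat -30°.
Square 4, 2: +4·2° lon, +2·1° lat → SW at lon 48°, lat -28°.
Cell spans 2° lon × 1° lat.
west 48.00, east 50.00.

48.00, 50.00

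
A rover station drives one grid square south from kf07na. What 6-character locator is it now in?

Latitude subsquare a = 0; −1 → -1, wraps to 23 = x, carry into square.
Latitude square 7; −1 → 6.
The longitude characters are unchanged.

KF06nx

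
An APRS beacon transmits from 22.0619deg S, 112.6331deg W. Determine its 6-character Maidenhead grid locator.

Shift to the Maidenhead origin (180°W, 90°S): lon 67.3669, lat 67.9381.
Field: lon ⌊67.3669/20⌋ = 3 → D; lat ⌊67.9381/10⌋ = 6 → G.
Square: lon ⌊7.3669/2⌋ = 3; lat ⌊7.9381/1⌋ = 7.
Subsquare: lon ⌊1.3669/0.0833333⌋ = 16 → q; lat ⌊0.9381/0.0416667⌋ = 22 → w.

DG37qw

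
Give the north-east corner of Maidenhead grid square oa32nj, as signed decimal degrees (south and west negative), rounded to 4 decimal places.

Field O=14, A=0: +14·20° lon, +0·10° lat → SW at lon 100°, lat -90°.
Square 3, 2: +3·2° lon, +2·1° lat → SW at lon 106°, lat -88°.
Subsquare n=13, j=9: +13·0.0833333° lon, +9·0.0416667° lat → SW at lon 107.083°, lat -87.625°.
Cell spans 0.0833333° lon × 0.0416667° lat. NE corner is SW corner plus one full cell.
latitude -87.5833, longitude 107.1667.

-87.5833, 107.1667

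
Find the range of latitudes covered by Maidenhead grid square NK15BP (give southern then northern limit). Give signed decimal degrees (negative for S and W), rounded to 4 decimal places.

Field N=13, K=10: +13·20° lon, +10·10° lat → SW at lon 80°, lat 10°.
Square 1, 5: +1·2° lon, +5·1° lat → SW at lon 82°, lat 15°.
Subsquare b=1, p=15: +1·0.0833333° lon, +15·0.0416667° lat → SW at lon 82.0833°, lat 15.625°.
Cell spans 0.0833333° lon × 0.0416667° lat.
south 15.6250, north 15.6667.

15.6250, 15.6667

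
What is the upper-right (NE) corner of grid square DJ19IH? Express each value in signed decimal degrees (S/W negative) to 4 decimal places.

Field D=3, J=9: +3·20° lon, +9·10° lat → SW at lon -120°, lat 0°.
Square 1, 9: +1·2° lon, +9·1° lat → SW at lon -118°, lat 9°.
Subsquare i=8, h=7: +8·0.0833333° lon, +7·0.0416667° lat → SW at lon -117.333°, lat 9.29167°.
Cell spans 0.0833333° lon × 0.0416667° lat. NE corner is SW corner plus one full cell.
latitude 9.3333, longitude -117.2500.

9.3333, -117.2500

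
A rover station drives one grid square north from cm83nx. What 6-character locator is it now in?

CM84na

Latitude subsquare x = 23; +1 → 24, wraps to 0 = a, carry into square.
Latitude square 3; +1 → 4.
The longitude characters are unchanged.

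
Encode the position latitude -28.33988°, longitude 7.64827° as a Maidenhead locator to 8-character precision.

JG31tp78

Shift to the Maidenhead origin (180°W, 90°S): lon 187.64827, lat 61.66012.
Field: 187.64827/20 → 9 → J, 61.66012/10 → 6 → G; chars JG.
Square: 7.64827/2 → 3, 1.66012/1 → 1; chars 31.
Subsquare: 1.64827/0.0833333 → 19 → t, 0.66012/0.0416667 → 15 → p; chars tp.
Extended square: 0.06494/0.00833333 → 7, 0.03512/0.00416667 → 8; chars 78.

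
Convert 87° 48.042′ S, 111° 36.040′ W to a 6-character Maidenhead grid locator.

DA42ee

Add 180° to longitude and 90° to latitude: 68.3993, 2.1993.
Field: 68.3993/20 → 3 → D, 2.1993/10 → 0 → A; chars DA.
Square: 8.3993/2 → 4, 2.1993/1 → 2; chars 42.
Subsquare: 0.3993/0.0833333 → 4 → e, 0.1993/0.0416667 → 4 → e; chars ee.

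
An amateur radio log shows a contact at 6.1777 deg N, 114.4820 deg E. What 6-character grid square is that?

OJ76fe

Add 180° to longitude and 90° to latitude: 294.4820, 96.1777.
Field (20°×10°, letters A–R): 294.4820/20 → 14 → O, 96.1777/10 → 9 → J; chars OJ.
Square (2°×1°, digits 0–9): 14.4820/2 → 7, 6.1777/1 → 6; chars 76.
Subsquare (5′×2.5′, letters a–x): 0.4820/0.0833333 → 5 → f, 0.1777/0.0416667 → 4 → e; chars fe.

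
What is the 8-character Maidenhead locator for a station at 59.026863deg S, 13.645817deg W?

Add 180° to longitude and 90° to latitude: 166.35418, 30.97314.
Field (20°×10°, letters A–R): lon ⌊166.35418/20⌋ = 8 → I; lat ⌊30.97314/10⌋ = 3 → D.
Square (2°×1°, digits 0–9): lon ⌊6.35418/2⌋ = 3; lat ⌊0.97314/1⌋ = 0.
Subsquare (5′×2.5′, letters a–x): lon ⌊0.35418/0.0833333⌋ = 4 → e; lat ⌊0.97314/0.0416667⌋ = 23 → x.
Extended square (30″×15″, digits 0–9): lon ⌊0.02085/0.00833333⌋ = 2; lat ⌊0.01480/0.00416667⌋ = 3.

ID30ex23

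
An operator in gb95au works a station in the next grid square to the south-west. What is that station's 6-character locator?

GB85xt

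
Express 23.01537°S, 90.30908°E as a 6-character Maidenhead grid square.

NG56dx

Offset from 180°W / 90°S: lon 270.3091°, lat 66.9846°.
Field (20°×10°, letters A–R): 270.3091/20 → 13 → N, 66.9846/10 → 6 → G; chars NG.
Square (2°×1°, digits 0–9): 10.3091/2 → 5, 6.9846/1 → 6; chars 56.
Subsquare (5′×2.5′, letters a–x): 0.3091/0.0833333 → 3 → d, 0.9846/0.0416667 → 23 → x; chars dx.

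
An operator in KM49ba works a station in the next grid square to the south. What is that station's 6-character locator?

KM48bx

Latitude subsquare a = 0; −1 → -1, wraps to 23 = x, carry into square.
Latitude square 9; −1 → 8.
The longitude characters are unchanged.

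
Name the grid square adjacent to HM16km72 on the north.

HM16km73

Latitude extended square 2; +1 → 3.
The longitude characters are unchanged.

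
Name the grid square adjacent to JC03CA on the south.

JC02cx

Latitude subsquare a = 0; −1 → -1, wraps to 23 = x, carry into square.
Latitude square 3; −1 → 2.
The longitude characters are unchanged.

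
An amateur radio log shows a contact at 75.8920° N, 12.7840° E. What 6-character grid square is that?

JQ65jv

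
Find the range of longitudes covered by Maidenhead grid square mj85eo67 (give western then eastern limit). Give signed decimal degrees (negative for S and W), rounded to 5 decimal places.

Field M=12, J=9: +12·20° lon, +9·10° lat → SW at lon 60°, lat 0°.
Square 8, 5: +8·2° lon, +5·1° lat → SW at lon 76°, lat 5°.
Subsquare e=4, o=14: +4·0.0833333° lon, +14·0.0416667° lat → SW at lon 76.3333°, lat 5.58333°.
Extended square 6, 7: +6·0.00833333° lon, +7·0.00416667° lat → SW at lon 76.3833°, lat 5.6125°.
Cell spans 0.00833333° lon × 0.00416667° lat.
west 76.38333, east 76.39167.

76.38333, 76.39167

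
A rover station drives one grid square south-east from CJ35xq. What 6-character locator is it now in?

CJ45ap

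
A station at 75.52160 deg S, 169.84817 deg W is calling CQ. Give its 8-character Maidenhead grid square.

Offset from 180°W / 90°S: lon 10.15183°, lat 14.47840°.
Field: lon ⌊10.15183/20⌋ = 0 → A; lat ⌊14.47840/10⌋ = 1 → B.
Square: lon ⌊10.15183/2⌋ = 5; lat ⌊4.47840/1⌋ = 4.
Subsquare: lon ⌊0.15183/0.0833333⌋ = 1 → b; lat ⌊0.47840/0.0416667⌋ = 11 → l.
Extended square: lon ⌊0.06850/0.00833333⌋ = 8; lat ⌊0.02007/0.00416667⌋ = 4.

AB54bl84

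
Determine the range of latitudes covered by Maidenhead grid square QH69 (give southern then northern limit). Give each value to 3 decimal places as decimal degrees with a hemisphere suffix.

Field Q=16, H=7: +16·20° lon, +7·10° lat → SW at lon 140°, lat -20°.
Square 6, 9: +6·2° lon, +9·1° lat → SW at lon 152°, lat -11°.
Cell spans 2° lon × 1° lat.
south 11.000° S, north 10.000° S.

11.000° S, 10.000° S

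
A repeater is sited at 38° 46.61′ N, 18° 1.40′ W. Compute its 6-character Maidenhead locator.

IM08xs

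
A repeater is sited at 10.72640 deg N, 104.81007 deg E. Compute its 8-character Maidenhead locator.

Shift to the Maidenhead origin (180°W, 90°S): lon 284.81007, lat 100.72640.
Field: lon ⌊284.81007/20⌋ = 14 → O; lat ⌊100.72640/10⌋ = 10 → K.
Square: lon ⌊4.81007/2⌋ = 2; lat ⌊0.72640/1⌋ = 0.
Subsquare: lon ⌊0.81007/0.0833333⌋ = 9 → j; lat ⌊0.72640/0.0416667⌋ = 17 → r.
Extended square: lon ⌊0.06007/0.00833333⌋ = 7; lat ⌊0.01807/0.00416667⌋ = 4.

OK20jr74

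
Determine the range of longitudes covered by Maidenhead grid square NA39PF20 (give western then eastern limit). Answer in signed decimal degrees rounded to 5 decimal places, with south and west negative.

87.26667, 87.27500

Field N=13, A=0: +13·20° lon, +0·10° lat → SW at lon 80°, lat -90°.
Square 3, 9: +3·2° lon, +9·1° lat → SW at lon 86°, lat -81°.
Subsquare p=15, f=5: +15·0.0833333° lon, +5·0.0416667° lat → SW at lon 87.25°, lat -80.7917°.
Extended square 2, 0: +2·0.00833333° lon, +0·0.00416667° lat → SW at lon 87.2667°, lat -80.7917°.
Cell spans 0.00833333° lon × 0.00416667° lat.
west 87.26667, east 87.27500.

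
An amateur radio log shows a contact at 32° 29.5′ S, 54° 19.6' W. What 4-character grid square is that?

GF27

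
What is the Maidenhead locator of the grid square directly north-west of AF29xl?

AF29wm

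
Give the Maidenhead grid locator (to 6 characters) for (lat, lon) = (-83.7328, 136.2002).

PA86cg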